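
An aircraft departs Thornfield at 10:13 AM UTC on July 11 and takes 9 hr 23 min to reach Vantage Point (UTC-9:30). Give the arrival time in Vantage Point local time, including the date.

Departure is given in UTC: 10:13 AM on Jul 11.
Add 9 hours 23 minutes → 7:36 PM UTC.
Vantage Point is UTC−9:30: 7:36 PM − 9:30 = 10:06 AM on Jul 11.

10:06 AM on July 11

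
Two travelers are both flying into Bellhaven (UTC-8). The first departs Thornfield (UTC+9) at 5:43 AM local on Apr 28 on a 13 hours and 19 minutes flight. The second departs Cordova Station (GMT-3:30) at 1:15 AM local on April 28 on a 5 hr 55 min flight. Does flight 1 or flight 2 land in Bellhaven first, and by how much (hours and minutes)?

the first, by 38 minutes

Flight 1 in UTC: 5:43 AM − 9:00 = 8:43 PM on Apr 27.
+13 hours and 19 minutes → arrive 10:02 AM UTC on Apr 28.
Flight 2 in UTC: 1:15 AM + 3:30 = 4:45 AM on Apr 28.
+5 hours and 55 minutes → arrive 10:40 AM UTC on Apr 28.
Flight 1 lands earlier by 38 minutes.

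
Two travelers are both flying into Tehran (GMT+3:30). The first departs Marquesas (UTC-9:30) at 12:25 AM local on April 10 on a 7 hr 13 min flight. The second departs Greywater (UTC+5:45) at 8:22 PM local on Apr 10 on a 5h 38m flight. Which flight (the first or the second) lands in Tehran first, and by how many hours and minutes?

the first, by 3 hours 7 minutes

Flight 1 in UTC: 12:25 AM + 9:30 = 9:55 AM on Apr 10.
+7 hours 13 minutes → arrive 5:08 PM UTC on Apr 10.
Flight 2 in UTC: 8:22 PM − 5:45 = 2:37 PM on Apr 10.
+5 hours and 38 minutes → arrive 8:15 PM UTC on Apr 10.
Flight 1 lands earlier by 3 hours 7 minutes.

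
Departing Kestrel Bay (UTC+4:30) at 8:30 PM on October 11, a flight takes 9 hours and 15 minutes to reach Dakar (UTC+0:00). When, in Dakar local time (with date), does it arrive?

1:15 AM on October 12

Convert departure to UTC: 8:30 PM − 4:30 = 4:00 PM UTC on Oct 11.
Add 9 hours and 15 minutes travel time → 1:15 AM UTC (Oct 12).
Dakar is UTC+0, so local arrival is the same: 1:15 AM on Oct 12.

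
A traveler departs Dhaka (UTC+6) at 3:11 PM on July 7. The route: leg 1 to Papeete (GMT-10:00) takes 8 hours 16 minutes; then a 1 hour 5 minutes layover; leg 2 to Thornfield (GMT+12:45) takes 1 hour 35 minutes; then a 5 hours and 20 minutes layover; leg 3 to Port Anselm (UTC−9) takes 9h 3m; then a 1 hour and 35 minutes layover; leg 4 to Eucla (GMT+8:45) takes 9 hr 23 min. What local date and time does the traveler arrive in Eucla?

6:13 AM on July 9

Convert departure to UTC: 3:11 PM − 6:00 = 9:11 AM UTC on Jul 7.
Add 8 hours 16 minutes leg 1 → 5:27 PM UTC.
Add 1 hour 5 minutes layover in Papeete → 6:32 PM UTC.
Add 1 hour and 35 minutes leg 2 → 8:07 PM UTC.
Add 5 hours 20 minutes layover in Thornfield → 1:27 AM UTC (Jul 8).
Add 9 hours 3 minutes leg 3 → 10:30 AM UTC.
Add 1 hour and 35 minutes layover in Port Anselm → 12:05 PM UTC.
Add 9 hours 23 minutes leg 4 → 9:28 PM UTC.
Eucla is UTC+8:45, so local arrival = 9:28 PM + 8:45 = 6:13 AM on Jul 9.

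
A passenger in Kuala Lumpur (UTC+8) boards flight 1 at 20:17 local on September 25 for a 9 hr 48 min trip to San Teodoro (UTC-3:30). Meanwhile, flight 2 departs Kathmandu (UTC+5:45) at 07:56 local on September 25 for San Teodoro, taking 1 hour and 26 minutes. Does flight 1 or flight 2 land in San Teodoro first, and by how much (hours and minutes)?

the second, by 18 hours 28 minutes

Flight 1 in UTC: 20:17 − 8:00 = 12:17 on Sep 25.
+9 hours and 48 minutes → arrive 22:05 UTC on Sep 25.
Flight 2 in UTC: 07:56 − 5:45 = 02:11 on Sep 25.
+1 hour 26 minutes → arrive 03:37 UTC on Sep 25.
Flight 2 lands earlier by 18 hours 28 minutes.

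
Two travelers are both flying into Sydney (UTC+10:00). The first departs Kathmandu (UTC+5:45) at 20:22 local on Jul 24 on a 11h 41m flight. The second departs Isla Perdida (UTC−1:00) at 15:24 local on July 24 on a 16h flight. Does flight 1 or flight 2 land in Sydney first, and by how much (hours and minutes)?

Flight 1 in UTC: 20:22 − 5:45 = 14:37 on Jul 24.
+11 hours and 41 minutes → arrive 02:18 UTC on Jul 25.
Flight 2 in UTC: 15:24 + 1:00 = 16:24 on Jul 24.
+16 hours → arrive 08:24 UTC on Jul 25.
Flight 1 lands earlier by 6 hours 6 minutes.

the first, by 6 hours 6 minutes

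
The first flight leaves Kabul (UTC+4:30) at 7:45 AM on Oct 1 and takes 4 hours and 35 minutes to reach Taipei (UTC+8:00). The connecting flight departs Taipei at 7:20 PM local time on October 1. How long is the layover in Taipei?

Convert departure to UTC: 7:45 AM − 4:30 = 3:15 AM UTC on Oct 1.
Add 4 hours and 35 minutes flight time → 7:50 AM UTC.
Taipei is UTC+8:00, so local arrival = 7:50 AM + 8:00 = 3:50 PM on Oct 1.
Layover = 7:20 PM − 3:50 PM = 3 hours 30 minutes.

3 hours 30 minutes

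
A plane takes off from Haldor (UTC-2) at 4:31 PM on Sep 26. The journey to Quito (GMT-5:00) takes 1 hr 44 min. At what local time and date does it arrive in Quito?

3:15 PM on September 26

Quito is 3:00 behind Haldor.
After 1 hour and 44 minutes it is 6:15 PM in Haldor.
Shift by the zone difference: 6:15 PM − 3:00 = 3:15 PM on Sep 26 in Quito.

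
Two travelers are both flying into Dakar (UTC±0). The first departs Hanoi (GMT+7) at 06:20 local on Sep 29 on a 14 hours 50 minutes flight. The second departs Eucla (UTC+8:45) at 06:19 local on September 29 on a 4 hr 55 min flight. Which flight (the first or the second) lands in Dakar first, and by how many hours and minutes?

the second, by 11 hours 41 minutes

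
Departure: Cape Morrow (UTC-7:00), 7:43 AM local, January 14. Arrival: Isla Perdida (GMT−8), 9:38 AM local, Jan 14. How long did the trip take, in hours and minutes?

2 hours 55 minutes

Departure in UTC: 7:43 AM + 7:00 = 2:43 PM on Jan 14.
Arrival in UTC: 9:38 AM + 8:00 = 5:38 PM on Jan 14.
Elapsed = 5:38 PM − 2:43 PM = 2 hours 55 minutes.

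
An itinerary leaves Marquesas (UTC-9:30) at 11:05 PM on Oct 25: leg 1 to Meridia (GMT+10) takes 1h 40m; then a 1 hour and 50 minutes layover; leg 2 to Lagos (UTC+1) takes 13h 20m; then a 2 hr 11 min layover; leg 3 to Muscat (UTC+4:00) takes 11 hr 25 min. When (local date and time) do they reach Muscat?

Convert departure to UTC: 11:05 PM + 9:30 = 8:35 AM UTC on Oct 26.
Add 1 hour 40 minutes leg 1 → 10:15 AM UTC.
Add 1 hour 50 minutes layover in Meridia → 12:05 PM UTC.
Add 13 hours and 20 minutes leg 2 → 1:25 AM UTC (Oct 27).
Add 2 hours and 11 minutes layover in Lagos → 3:36 AM UTC.
Add 11 hours and 25 minutes leg 3 → 3:01 PM UTC.
Muscat is UTC+4:00, so local arrival = 3:01 PM + 4:00 = 7:01 PM on Oct 27.

7:01 PM on Oct 27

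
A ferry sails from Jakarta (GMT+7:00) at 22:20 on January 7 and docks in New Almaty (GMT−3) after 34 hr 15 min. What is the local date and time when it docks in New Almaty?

Convert departure to UTC: 22:20 − 7:00 = 15:20 UTC on Jan 7.
Add 34 hours 15 minutes travel time → 01:35 UTC (Jan 9).
New Almaty is UTC−3:00, so local arrival = 01:35 − 3:00 = 22:35 on Jan 8.

22:35 on January 8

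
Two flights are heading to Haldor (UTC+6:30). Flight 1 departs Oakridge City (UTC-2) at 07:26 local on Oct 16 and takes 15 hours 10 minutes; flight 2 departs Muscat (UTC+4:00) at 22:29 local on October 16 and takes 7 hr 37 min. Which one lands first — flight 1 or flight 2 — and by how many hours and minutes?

Flight 1 in UTC: 07:26 + 2:00 = 09:26 on Oct 16.
+15 hours and 10 minutes → arrive 00:36 UTC on Oct 17.
Flight 2 in UTC: 22:29 − 4:00 = 18:29 on Oct 16.
+7 hours and 37 minutes → arrive 02:06 UTC on Oct 17.
Flight 1 lands earlier by 1 hour 30 minutes.

the first, by 1 hour 30 minutes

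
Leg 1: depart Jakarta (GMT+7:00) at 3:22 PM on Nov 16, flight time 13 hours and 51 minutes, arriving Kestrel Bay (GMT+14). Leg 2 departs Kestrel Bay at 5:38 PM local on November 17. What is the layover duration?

Convert departure to UTC: 3:22 PM − 7:00 = 8:22 AM UTC on Nov 16.
Add 13 hours and 51 minutes flight time → 10:13 PM UTC.
Kestrel Bay is UTC+14:00, so local arrival = 10:13 PM + 14:00 = 12:13 PM on Nov 17.
Layover = 5:38 PM − 12:13 PM = 5 hours 25 minutes.

5 hours 25 minutes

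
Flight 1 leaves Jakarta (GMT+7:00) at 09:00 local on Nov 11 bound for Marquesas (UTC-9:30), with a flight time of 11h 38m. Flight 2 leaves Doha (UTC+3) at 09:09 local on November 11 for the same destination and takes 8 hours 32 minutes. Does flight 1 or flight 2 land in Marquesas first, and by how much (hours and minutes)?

Flight 1 in UTC: 09:00 − 7:00 = 02:00 on Nov 11.
+11 hours and 38 minutes → arrive 13:38 UTC on Nov 11.
Flight 2 in UTC: 09:09 − 3:00 = 06:09 on Nov 11.
+8 hours and 32 minutes → arrive 14:41 UTC on Nov 11.
Flight 1 lands earlier by 1 hour 3 minutes.

the first, by 1 hour 3 minutes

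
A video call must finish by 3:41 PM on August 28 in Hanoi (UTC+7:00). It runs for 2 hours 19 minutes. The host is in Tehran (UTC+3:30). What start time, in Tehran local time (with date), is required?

Target end time in UTC: 3:41 PM − 7:00 = 8:41 AM on Aug 28.
Subtract 2 hours 19 minutes → start 6:22 AM UTC on Aug 28.
Tehran is UTC+3:30: 6:22 AM + 3:30 = 9:52 AM on Aug 28.

9:52 AM on August 28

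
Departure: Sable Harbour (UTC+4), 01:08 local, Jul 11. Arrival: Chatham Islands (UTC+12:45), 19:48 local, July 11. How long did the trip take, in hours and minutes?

Chatham Islands is 8:45 ahead of Sable Harbour.
Clock-face elapsed time (ignoring zones) is 18 hours 40 minutes.
Actual elapsed = 18 hours 40 minutes − 8:45 = 9 hours 55 minutes.

9 hours 55 minutes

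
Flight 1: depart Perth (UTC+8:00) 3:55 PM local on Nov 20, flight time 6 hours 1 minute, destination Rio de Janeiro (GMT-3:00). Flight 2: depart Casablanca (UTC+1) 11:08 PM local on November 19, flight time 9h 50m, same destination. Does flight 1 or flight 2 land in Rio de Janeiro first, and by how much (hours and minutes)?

the second, by 5 hours 58 minutes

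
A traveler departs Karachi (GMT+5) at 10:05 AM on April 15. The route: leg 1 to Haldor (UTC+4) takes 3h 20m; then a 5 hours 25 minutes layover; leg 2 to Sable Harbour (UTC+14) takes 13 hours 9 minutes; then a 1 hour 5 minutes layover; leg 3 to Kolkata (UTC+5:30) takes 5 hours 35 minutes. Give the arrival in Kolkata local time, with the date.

Convert departure to UTC: 10:05 AM − 5:00 = 5:05 AM UTC on Apr 15.
Add 3 hours and 20 minutes leg 1 → 8:25 AM UTC.
Add 5 hours 25 minutes layover in Haldor → 1:50 PM UTC.
Add 13 hours and 9 minutes leg 2 → 2:59 AM UTC (Apr 16).
Add 1 hour 5 minutes layover in Sable Harbour → 4:04 AM UTC.
Add 5 hours and 35 minutes leg 3 → 9:39 AM UTC.
Kolkata is UTC+5:30, so local arrival = 9:39 AM + 5:30 = 3:09 PM on Apr 16.

3:09 PM on Apr 16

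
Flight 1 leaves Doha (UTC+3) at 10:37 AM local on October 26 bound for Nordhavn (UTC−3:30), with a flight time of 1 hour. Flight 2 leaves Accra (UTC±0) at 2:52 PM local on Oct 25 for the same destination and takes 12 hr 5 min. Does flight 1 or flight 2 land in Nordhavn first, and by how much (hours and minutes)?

the second, by 5 hours 40 minutes

Flight 1 in UTC: 10:37 AM − 3:00 = 7:37 AM on Oct 26.
+1 hour → arrive 8:37 AM UTC on Oct 26.
Flight 2 departs at 2:52 PM UTC (Oct 25).
+12 hours and 5 minutes → arrive 2:57 AM UTC on Oct 26.
Flight 2 lands earlier by 5 hours 40 minutes.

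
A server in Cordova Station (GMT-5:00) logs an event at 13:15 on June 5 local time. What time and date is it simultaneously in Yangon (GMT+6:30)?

00:45 on June 6

Yangon is 11:30 ahead of Cordova Station.
Shift by the zone difference: 13:15 + 11:30 = 00:45 on Jun 6 in Yangon.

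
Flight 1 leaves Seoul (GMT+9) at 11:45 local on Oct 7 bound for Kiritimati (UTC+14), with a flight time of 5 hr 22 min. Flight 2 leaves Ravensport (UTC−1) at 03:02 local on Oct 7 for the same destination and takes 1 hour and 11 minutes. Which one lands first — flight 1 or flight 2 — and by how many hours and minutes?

Flight 1 in UTC: 11:45 − 9:00 = 02:45 on Oct 7.
+5 hours and 22 minutes → arrive 08:07 UTC on Oct 7.
Flight 2 in UTC: 03:02 + 1:00 = 04:02 on Oct 7.
+1 hour and 11 minutes → arrive 05:13 UTC on Oct 7.
Flight 2 lands earlier by 2 hours 54 minutes.

the second, by 2 hours 54 minutes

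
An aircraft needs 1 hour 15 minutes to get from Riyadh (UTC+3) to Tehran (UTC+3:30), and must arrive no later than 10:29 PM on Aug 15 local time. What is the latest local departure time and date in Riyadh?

8:44 PM on Aug 15

Target arrival in UTC: 10:29 PM − 3:30 = 6:59 PM on Aug 15.
Subtract 1 hour and 15 minutes → departure 5:44 PM UTC on Aug 15.
Riyadh is UTC+3:00: 5:44 PM + 3:00 = 8:44 PM on Aug 15.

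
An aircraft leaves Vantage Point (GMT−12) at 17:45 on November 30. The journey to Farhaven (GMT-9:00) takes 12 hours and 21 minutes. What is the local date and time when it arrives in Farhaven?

09:06 on Dec 1

Farhaven is 3:00 ahead of Vantage Point.
After 12 hours 21 minutes it is 06:06 (Dec 1) in Vantage Point.
Shift by the zone difference: 06:06 + 3:00 = 09:06 on Dec 1 in Farhaven.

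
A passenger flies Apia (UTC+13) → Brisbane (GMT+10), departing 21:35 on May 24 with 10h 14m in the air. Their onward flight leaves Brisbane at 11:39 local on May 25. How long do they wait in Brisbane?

Convert departure to UTC: 21:35 − 13:00 = 08:35 UTC on May 24.
Add 10 hours 14 minutes flight time → 18:49 UTC.
Brisbane is UTC+10:00, so local arrival = 18:49 + 10:00 = 04:49 on May 25.
Layover = 11:39 − 04:49 = 6 hours 50 minutes.

6 hours 50 minutes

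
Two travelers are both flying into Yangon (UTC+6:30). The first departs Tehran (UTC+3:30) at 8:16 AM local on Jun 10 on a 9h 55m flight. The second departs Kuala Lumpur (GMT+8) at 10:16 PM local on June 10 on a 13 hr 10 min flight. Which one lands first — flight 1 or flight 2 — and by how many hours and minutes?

Flight 1 in UTC: 8:16 AM − 3:30 = 4:46 AM on Jun 10.
+9 hours 55 minutes → arrive 2:41 PM UTC on Jun 10.
Flight 2 in UTC: 10:16 PM − 8:00 = 2:16 PM on Jun 10.
+13 hours and 10 minutes → arrive 3:26 AM UTC on Jun 11.
Flight 1 lands earlier by 12 hours 45 minutes.

the first, by 12 hours 45 minutes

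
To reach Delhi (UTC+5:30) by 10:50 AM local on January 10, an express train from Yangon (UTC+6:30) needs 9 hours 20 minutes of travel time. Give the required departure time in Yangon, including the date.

2:30 AM on January 10

Target arrival in UTC: 10:50 AM − 5:30 = 5:20 AM on Jan 10.
Subtract 9 hours 20 minutes → departure 8:00 PM UTC on Jan 9.
Yangon is UTC+6:30: 8:00 PM + 6:30 = 2:30 AM on Jan 10.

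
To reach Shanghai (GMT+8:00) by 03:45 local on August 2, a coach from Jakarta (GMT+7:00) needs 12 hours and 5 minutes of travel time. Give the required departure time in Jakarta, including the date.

14:40 on Aug 1

Target arrival in UTC: 03:45 − 8:00 = 19:45 on Aug 1.
Subtract 12 hours 5 minutes → departure 07:40 UTC on Aug 1.
Jakarta is UTC+7:00: 07:40 + 7:00 = 14:40 on Aug 1.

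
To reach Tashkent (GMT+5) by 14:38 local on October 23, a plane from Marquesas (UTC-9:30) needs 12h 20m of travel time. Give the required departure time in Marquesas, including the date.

11:48 on October 22

Target arrival in UTC: 14:38 − 5:00 = 09:38 on Oct 23.
Subtract 12 hours 20 minutes → departure 21:18 UTC on Oct 22.
Marquesas is UTC−9:30: 21:18 − 9:30 = 11:48 on Oct 22.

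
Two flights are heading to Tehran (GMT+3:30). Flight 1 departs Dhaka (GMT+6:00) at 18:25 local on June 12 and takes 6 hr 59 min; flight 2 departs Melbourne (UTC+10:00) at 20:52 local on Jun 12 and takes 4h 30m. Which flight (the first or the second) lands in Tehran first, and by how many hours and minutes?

Flight 1 in UTC: 18:25 − 6:00 = 12:25 on Jun 12.
+6 hours 59 minutes → arrive 19:24 UTC on Jun 12.
Flight 2 in UTC: 20:52 − 10:00 = 10:52 on Jun 12.
+4 hours 30 minutes → arrive 15:22 UTC on Jun 12.
Flight 2 lands earlier by 4 hours 2 minutes.

the second, by 4 hours 2 minutes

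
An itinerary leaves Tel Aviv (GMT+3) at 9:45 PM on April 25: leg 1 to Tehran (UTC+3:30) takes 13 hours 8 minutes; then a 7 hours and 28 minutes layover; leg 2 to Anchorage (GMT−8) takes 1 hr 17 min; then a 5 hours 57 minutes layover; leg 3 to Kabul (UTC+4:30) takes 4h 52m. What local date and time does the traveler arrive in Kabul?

Convert departure to UTC: 9:45 PM − 3:00 = 6:45 PM UTC on Apr 25.
Add 13 hours 8 minutes leg 1 → 7:53 AM UTC (Apr 26).
Add 7 hours and 28 minutes layover in Tehran → 3:21 PM UTC.
Add 1 hour and 17 minutes leg 2 → 4:38 PM UTC.
Add 5 hours 57 minutes layover in Anchorage → 10:35 PM UTC.
Add 4 hours and 52 minutes leg 3 → 3:27 AM UTC (Apr 27).
Kabul is UTC+4:30, so local arrival = 3:27 AM + 4:30 = 7:57 AM on Apr 27.

7:57 AM on Apr 27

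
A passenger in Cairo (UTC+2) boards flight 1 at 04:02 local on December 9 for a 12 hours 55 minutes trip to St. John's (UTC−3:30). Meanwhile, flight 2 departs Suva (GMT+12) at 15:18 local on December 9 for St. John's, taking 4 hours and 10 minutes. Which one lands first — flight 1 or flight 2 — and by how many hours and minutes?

Flight 1 in UTC: 04:02 − 2:00 = 02:02 on Dec 9.
+12 hours and 55 minutes → arrive 14:57 UTC on Dec 9.
Flight 2 in UTC: 15:18 − 12:00 = 03:18 on Dec 9.
+4 hours and 10 minutes → arrive 07:28 UTC on Dec 9.
Flight 2 lands earlier by 7 hours 29 minutes.

the second, by 7 hours 29 minutes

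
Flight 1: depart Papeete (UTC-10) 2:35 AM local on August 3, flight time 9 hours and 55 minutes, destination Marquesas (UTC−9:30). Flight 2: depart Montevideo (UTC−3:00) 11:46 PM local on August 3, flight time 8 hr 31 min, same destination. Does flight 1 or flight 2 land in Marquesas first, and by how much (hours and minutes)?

Flight 1 in UTC: 2:35 AM + 10:00 = 12:35 PM on Aug 3.
+9 hours 55 minutes → arrive 10:30 PM UTC on Aug 3.
Flight 2 in UTC: 11:46 PM + 3:00 = 2:46 AM on Aug 4.
+8 hours and 31 minutes → arrive 11:17 AM UTC on Aug 4.
Flight 1 lands earlier by 12 hours 47 minutes.

the first, by 12 hours 47 minutes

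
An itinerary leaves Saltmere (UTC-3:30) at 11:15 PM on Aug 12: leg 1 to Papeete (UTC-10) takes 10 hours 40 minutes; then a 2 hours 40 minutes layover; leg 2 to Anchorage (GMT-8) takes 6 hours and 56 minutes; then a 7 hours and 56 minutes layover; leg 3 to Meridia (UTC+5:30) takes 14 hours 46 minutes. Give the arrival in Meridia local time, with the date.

Convert departure to UTC: 11:15 PM + 3:30 = 2:45 AM UTC on Aug 13.
Add 10 hours 40 minutes leg 1 → 1:25 PM UTC.
Add 2 hours 40 minutes layover in Papeete → 4:05 PM UTC.
Add 6 hours 56 minutes leg 2 → 11:01 PM UTC.
Add 7 hours 56 minutes layover in Anchorage → 6:57 AM UTC (Aug 14).
Add 14 hours and 46 minutes leg 3 → 9:43 PM UTC.
Meridia is UTC+5:30, so local arrival = 9:43 PM + 5:30 = 3:13 AM on Aug 15.

3:13 AM on August 15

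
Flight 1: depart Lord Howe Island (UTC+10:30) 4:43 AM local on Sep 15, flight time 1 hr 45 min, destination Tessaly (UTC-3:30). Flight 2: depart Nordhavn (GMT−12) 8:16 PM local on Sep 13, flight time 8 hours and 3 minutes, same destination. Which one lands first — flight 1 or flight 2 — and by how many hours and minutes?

the second, by 3 hours 39 minutes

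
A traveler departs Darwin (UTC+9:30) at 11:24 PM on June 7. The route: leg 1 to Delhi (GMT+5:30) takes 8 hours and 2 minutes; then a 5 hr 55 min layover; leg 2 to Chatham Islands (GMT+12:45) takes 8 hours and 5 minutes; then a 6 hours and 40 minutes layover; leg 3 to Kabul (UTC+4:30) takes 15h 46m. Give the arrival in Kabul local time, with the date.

Convert departure to UTC: 11:24 PM − 9:30 = 1:54 PM UTC on Jun 7.
Add 8 hours and 2 minutes leg 1 → 9:56 PM UTC.
Add 5 hours 55 minutes layover in Delhi → 3:51 AM UTC (Jun 8).
Add 8 hours 5 minutes leg 2 → 11:56 AM UTC.
Add 6 hours and 40 minutes layover in Chatham Islands → 6:36 PM UTC.
Add 15 hours and 46 minutes leg 3 → 10:22 AM UTC (Jun 9).
Kabul is UTC+4:30, so local arrival = 10:22 AM + 4:30 = 2:52 PM on Jun 9.

2:52 PM on June 9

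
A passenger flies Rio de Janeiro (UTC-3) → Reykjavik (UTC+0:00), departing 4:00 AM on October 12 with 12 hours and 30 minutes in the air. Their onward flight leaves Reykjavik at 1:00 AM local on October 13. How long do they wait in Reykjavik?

5 hours 30 minutes

Convert departure to UTC: 4:00 AM + 3:00 = 7:00 AM UTC on Oct 12.
Add 12 hours and 30 minutes flight time → 7:30 PM UTC.
Reykjavik is UTC+0, so local arrival is the same: 7:30 PM on Oct 12.
Layover = 1:00 AM − 7:30 PM (+1 day) = 5 hours 30 minutes.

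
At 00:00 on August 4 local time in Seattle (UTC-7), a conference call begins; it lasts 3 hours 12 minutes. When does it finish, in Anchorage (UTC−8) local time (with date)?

02:12 on August 4

Convert start to UTC: 00:00 + 7:00 = 07:00 UTC on Aug 4.
Add 3 hours 12 minutes duration → 10:12 UTC.
Anchorage is UTC−8:00, so local end time = 10:12 − 8:00 = 02:12 on Aug 4.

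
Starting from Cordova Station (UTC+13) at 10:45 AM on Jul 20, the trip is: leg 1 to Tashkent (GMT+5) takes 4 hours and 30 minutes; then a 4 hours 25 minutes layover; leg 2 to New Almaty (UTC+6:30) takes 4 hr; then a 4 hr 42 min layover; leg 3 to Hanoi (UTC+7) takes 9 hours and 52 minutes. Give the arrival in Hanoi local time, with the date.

Convert departure to UTC: 10:45 AM − 13:00 = 9:45 PM UTC on Jul 19.
Add 4 hours 30 minutes leg 1 → 2:15 AM UTC (Jul 20).
Add 4 hours and 25 minutes layover in Tashkent → 6:40 AM UTC.
Add 4 hours leg 2 → 10:40 AM UTC.
Add 4 hours and 42 minutes layover in New Almaty → 3:22 PM UTC.
Add 9 hours 52 minutes leg 3 → 1:14 AM UTC (Jul 21).
Hanoi is UTC+7:00, so local arrival = 1:14 AM + 7:00 = 8:14 AM on Jul 21.

8:14 AM on July 21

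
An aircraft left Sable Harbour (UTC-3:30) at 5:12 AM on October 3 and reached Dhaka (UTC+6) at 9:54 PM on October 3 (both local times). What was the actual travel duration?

7 hours 12 minutes

Dhaka is 9:30 ahead of Sable Harbour.
Clock-face elapsed time (ignoring zones) is 16 hours 42 minutes.
Actual elapsed = 16 hours 42 minutes − 9:30 = 7 hours 12 minutes.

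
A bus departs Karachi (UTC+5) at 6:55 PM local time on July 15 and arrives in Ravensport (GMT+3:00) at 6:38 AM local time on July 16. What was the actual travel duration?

Ravensport is 2:00 behind Karachi.
Clock-face elapsed time (ignoring zones) is 11 hours 43 minutes.
Actual elapsed = 11 hours 43 minutes + 2:00 = 13 hours 43 minutes.

13 hours 43 minutes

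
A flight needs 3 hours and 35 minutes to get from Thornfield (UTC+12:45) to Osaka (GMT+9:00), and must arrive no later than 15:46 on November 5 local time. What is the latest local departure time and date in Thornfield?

Target arrival in UTC: 15:46 − 9:00 = 06:46 on Nov 5.
Subtract 3 hours 35 minutes → departure 03:11 UTC on Nov 5.
Thornfield is UTC+12:45: 03:11 + 12:45 = 15:56 on Nov 5.

15:56 on Nov 5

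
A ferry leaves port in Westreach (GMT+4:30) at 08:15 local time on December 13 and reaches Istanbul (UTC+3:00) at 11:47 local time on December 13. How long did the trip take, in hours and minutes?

Departure in UTC: 08:15 − 4:30 = 03:45 on Dec 13.
Arrival in UTC: 11:47 − 3:00 = 08:47 on Dec 13.
Elapsed = 08:47 − 03:45 = 5 hours 2 minutes.

5 hours 2 minutes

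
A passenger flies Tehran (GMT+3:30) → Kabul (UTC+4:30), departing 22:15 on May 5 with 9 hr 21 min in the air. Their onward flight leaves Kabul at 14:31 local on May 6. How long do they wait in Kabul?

5 hours 55 minutes

Convert departure to UTC: 22:15 − 3:30 = 18:45 UTC on May 5.
Add 9 hours 21 minutes flight time → 04:06 UTC (May 6).
Kabul is UTC+4:30, so local arrival = 04:06 + 4:30 = 08:36 on May 6.
Layover = 14:31 − 08:36 = 5 hours 55 minutes.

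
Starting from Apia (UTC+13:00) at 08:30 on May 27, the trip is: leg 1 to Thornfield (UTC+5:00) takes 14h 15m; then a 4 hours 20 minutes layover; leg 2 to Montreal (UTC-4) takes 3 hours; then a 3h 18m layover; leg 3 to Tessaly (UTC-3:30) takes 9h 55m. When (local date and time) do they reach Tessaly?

Convert departure to UTC: 08:30 − 13:00 = 19:30 UTC on May 26.
Add 14 hours 15 minutes leg 1 → 09:45 UTC (May 27).
Add 4 hours and 20 minutes layover in Thornfield → 14:05 UTC.
Add 3 hours leg 2 → 17:05 UTC.
Add 3 hours 18 minutes layover in Montreal → 20:23 UTC.
Add 9 hours and 55 minutes leg 3 → 06:18 UTC (May 28).
Tessaly is UTC−3:30, so local arrival = 06:18 − 3:30 = 02:48 on May 28.

02:48 on May 28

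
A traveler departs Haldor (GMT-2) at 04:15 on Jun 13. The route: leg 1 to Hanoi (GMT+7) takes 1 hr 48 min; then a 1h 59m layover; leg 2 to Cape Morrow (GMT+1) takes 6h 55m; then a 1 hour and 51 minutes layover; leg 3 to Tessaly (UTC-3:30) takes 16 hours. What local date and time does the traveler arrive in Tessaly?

Convert departure to UTC: 04:15 + 2:00 = 06:15 UTC on Jun 13.
Add 1 hour 48 minutes leg 1 → 08:03 UTC.
Add 1 hour 59 minutes layover in Hanoi → 10:02 UTC.
Add 6 hours 55 minutes leg 2 → 16:57 UTC.
Add 1 hour 51 minutes layover in Cape Morrow → 18:48 UTC.
Add 16 hours leg 3 → 10:48 UTC (Jun 14).
Tessaly is UTC−3:30, so local arrival = 10:48 − 3:30 = 07:18 on Jun 14.

07:18 on June 14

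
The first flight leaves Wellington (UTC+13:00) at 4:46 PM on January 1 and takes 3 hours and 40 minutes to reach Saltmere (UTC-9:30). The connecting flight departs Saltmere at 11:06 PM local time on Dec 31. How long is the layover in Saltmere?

Convert departure to UTC: 4:46 PM − 13:00 = 3:46 AM UTC on Jan 1.
Add 3 hours and 40 minutes flight time → 7:26 AM UTC.
Saltmere is UTC−9:30, so local arrival = 7:26 AM − 9:30 = 9:56 PM on Dec 31.
Layover = 11:06 PM − 9:56 PM = 1 hour 10 minutes.

1 hour 10 minutes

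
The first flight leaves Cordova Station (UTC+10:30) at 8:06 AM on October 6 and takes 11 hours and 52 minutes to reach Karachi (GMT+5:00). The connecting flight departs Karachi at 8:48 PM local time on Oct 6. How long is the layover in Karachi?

Convert departure to UTC: 8:06 AM − 10:30 = 9:36 PM UTC on Oct 5.
Add 11 hours and 52 minutes flight time → 9:28 AM UTC (Oct 6).
Karachi is UTC+5:00, so local arrival = 9:28 AM + 5:00 = 2:28 PM on Oct 6.
Layover = 8:48 PM − 2:28 PM = 6 hours 20 minutes.

6 hours 20 minutes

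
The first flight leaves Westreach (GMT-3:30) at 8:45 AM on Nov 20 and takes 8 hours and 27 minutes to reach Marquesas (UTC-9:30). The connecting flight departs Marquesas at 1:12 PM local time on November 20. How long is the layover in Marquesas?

Convert departure to UTC: 8:45 AM + 3:30 = 12:15 PM UTC on Nov 20.
Add 8 hours 27 minutes flight time → 8:42 PM UTC.
Marquesas is UTC−9:30, so local arrival = 8:42 PM − 9:30 = 11:12 AM on Nov 20.
Layover = 1:12 PM − 11:12 AM = 2 hours.

2 hours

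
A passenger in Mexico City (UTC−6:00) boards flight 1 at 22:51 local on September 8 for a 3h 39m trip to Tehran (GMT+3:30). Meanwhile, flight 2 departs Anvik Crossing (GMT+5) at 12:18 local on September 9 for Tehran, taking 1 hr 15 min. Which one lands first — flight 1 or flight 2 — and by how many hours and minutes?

Flight 1 in UTC: 22:51 + 6:00 = 04:51 on Sep 9.
+3 hours 39 minutes → arrive 08:30 UTC on Sep 9.
Flight 2 in UTC: 12:18 − 5:00 = 07:18 on Sep 9.
+1 hour and 15 minutes → arrive 08:33 UTC on Sep 9.
Flight 1 lands earlier by 3 minutes.

the first, by 3 minutes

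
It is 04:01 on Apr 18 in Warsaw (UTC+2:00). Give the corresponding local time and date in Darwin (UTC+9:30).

11:31 on April 18

Darwin is 7:30 ahead of Warsaw.
Shift by the zone difference: 04:01 + 7:30 = 11:31 on Apr 18 in Darwin.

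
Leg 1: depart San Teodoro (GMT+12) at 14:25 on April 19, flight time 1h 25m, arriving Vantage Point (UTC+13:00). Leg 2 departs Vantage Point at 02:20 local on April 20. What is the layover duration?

9 hours 30 minutes

Convert departure to UTC: 14:25 − 12:00 = 02:25 UTC on Apr 19.
Add 1 hour 25 minutes flight time → 03:50 UTC.
Vantage Point is UTC+13:00, so local arrival = 03:50 + 13:00 = 16:50 on Apr 19.
Layover = 02:20 − 16:50 (+1 day) = 9 hours 30 minutes.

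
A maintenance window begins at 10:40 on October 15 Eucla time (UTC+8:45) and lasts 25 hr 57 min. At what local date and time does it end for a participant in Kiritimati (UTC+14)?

Kiritimati is 5:15 ahead of Eucla.
After 25 hours 57 minutes it is 12:37 (Oct 16) in Eucla.
Shift by the zone difference: 12:37 + 5:15 = 17:52 on Oct 16 in Kiritimati.

17:52 on October 16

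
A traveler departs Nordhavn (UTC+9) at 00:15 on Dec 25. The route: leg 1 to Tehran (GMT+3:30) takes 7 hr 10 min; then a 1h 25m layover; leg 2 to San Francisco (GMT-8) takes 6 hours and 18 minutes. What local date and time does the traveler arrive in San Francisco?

22:08 on Dec 24

Convert departure to UTC: 00:15 − 9:00 = 15:15 UTC on Dec 24.
Add 7 hours 10 minutes leg 1 → 22:25 UTC.
Add 1 hour and 25 minutes layover in Tehran → 23:50 UTC.
Add 6 hours 18 minutes leg 2 → 06:08 UTC (Dec 25).
San Francisco is UTC−8:00, so local arrival = 06:08 − 8:00 = 22:08 on Dec 24.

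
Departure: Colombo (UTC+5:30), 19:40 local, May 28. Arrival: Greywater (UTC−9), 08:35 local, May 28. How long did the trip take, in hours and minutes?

Departure in UTC: 19:40 − 5:30 = 14:10 on May 28.
Arrival in UTC: 08:35 + 9:00 = 17:35 on May 28.
Elapsed = 17:35 − 14:10 = 3 hours 25 minutes.

3 hours 25 minutes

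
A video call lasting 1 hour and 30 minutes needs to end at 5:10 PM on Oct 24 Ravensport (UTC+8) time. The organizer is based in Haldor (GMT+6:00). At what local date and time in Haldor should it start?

1:40 PM on October 24

Target end time in UTC: 5:10 PM − 8:00 = 9:10 AM on Oct 24.
Subtract 1 hour 30 minutes → start 7:40 AM UTC on Oct 24.
Haldor is UTC+6:00: 7:40 AM + 6:00 = 1:40 PM on Oct 24.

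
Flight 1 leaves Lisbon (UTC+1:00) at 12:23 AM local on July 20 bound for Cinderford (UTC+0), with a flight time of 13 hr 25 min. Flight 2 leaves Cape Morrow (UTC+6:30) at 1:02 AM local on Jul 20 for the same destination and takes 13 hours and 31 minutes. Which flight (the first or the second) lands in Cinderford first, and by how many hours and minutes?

the second, by 4 hours 45 minutes

Flight 1 in UTC: 12:23 AM − 1:00 = 11:23 PM on Jul 19.
+13 hours 25 minutes → arrive 12:48 PM UTC on Jul 20.
Flight 2 in UTC: 1:02 AM − 6:30 = 6:32 PM on Jul 19.
+13 hours and 31 minutes → arrive 8:03 AM UTC on Jul 20.
Flight 2 lands earlier by 4 hours 45 minutes.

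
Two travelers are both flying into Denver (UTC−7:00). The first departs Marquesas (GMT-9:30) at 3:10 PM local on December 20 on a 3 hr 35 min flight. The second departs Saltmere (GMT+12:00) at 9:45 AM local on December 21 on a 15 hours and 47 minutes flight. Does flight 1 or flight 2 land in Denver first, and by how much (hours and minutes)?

the first, by 9 hours 17 minutes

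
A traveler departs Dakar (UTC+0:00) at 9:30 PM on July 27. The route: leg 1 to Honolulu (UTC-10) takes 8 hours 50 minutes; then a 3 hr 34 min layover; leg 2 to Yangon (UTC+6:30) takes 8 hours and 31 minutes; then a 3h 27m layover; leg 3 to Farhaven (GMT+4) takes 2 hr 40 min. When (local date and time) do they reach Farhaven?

Dakar is at UTC+0, so departure is already 9:30 PM UTC on Jul 27.
Add 8 hours and 50 minutes leg 1 → 6:20 AM UTC (Jul 28).
Add 3 hours and 34 minutes layover in Honolulu → 9:54 AM UTC.
Add 8 hours 31 minutes leg 2 → 6:25 PM UTC.
Add 3 hours and 27 minutes layover in Yangon → 9:52 PM UTC.
Add 2 hours 40 minutes leg 3 → 12:32 AM UTC (Jul 29).
Farhaven is UTC+4:00, so local arrival = 12:32 AM + 4:00 = 4:32 AM on Jul 29.

4:32 AM on Jul 29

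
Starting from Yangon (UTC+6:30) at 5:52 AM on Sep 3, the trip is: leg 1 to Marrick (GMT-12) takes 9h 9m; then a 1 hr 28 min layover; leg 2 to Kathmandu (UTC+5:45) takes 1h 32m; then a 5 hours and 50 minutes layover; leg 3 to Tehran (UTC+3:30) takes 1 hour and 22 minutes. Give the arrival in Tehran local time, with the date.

10:13 PM on September 3

Convert departure to UTC: 5:52 AM − 6:30 = 11:22 PM UTC on Sep 2.
Add 9 hours 9 minutes leg 1 → 8:31 AM UTC (Sep 3).
Add 1 hour and 28 minutes layover in Marrick → 9:59 AM UTC.
Add 1 hour 32 minutes leg 2 → 11:31 AM UTC.
Add 5 hours and 50 minutes layover in Kathmandu → 5:21 PM UTC.
Add 1 hour and 22 minutes leg 3 → 6:43 PM UTC.
Tehran is UTC+3:30, so local arrival = 6:43 PM + 3:30 = 10:13 PM on Sep 3.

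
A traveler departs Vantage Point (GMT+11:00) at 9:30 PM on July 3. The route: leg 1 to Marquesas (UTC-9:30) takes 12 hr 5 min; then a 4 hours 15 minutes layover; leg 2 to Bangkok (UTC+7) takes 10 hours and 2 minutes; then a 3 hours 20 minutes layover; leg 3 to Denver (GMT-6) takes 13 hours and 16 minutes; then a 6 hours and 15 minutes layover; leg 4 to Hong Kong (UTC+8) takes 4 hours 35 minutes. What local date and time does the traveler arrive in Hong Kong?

12:18 AM on July 6

Convert departure to UTC: 9:30 PM − 11:00 = 10:30 AM UTC on Jul 3.
Add 12 hours 5 minutes leg 1 → 10:35 PM UTC.
Add 4 hours and 15 minutes layover in Marquesas → 2:50 AM UTC (Jul 4).
Add 10 hours and 2 minutes leg 2 → 12:52 PM UTC.
Add 3 hours and 20 minutes layover in Bangkok → 4:12 PM UTC.
Add 13 hours and 16 minutes leg 3 → 5:28 AM UTC (Jul 5).
Add 6 hours and 15 minutes layover in Denver → 11:43 AM UTC.
Add 4 hours and 35 minutes leg 4 → 4:18 PM UTC.
Hong Kong is UTC+8:00, so local arrival = 4:18 PM + 8:00 = 12:18 AM on Jul 6.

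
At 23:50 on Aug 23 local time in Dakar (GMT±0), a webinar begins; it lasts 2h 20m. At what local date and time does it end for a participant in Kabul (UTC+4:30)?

06:40 on August 24

Dakar is at UTC+0, so start is already 23:50 UTC on Aug 23.
Add 2 hours 20 minutes duration → 02:10 UTC (Aug 24).
Kabul is UTC+4:30, so local end time = 02:10 + 4:30 = 06:40 on Aug 24.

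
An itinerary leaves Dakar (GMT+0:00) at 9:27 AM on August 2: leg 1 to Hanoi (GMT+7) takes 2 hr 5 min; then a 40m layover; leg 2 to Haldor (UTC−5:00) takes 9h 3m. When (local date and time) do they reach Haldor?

4:15 PM on August 2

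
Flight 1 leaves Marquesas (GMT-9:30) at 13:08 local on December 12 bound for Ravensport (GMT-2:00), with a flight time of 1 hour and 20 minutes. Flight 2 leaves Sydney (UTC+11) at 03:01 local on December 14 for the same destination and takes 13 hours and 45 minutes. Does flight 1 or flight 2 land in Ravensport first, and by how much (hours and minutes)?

the first, by 29 hours 48 minutes

Flight 1 in UTC: 13:08 + 9:30 = 22:38 on Dec 12.
+1 hour 20 minutes → arrive 23:58 UTC on Dec 12.
Flight 2 in UTC: 03:01 − 11:00 = 16:01 on Dec 13.
+13 hours and 45 minutes → arrive 05:46 UTC on Dec 14.
Flight 1 lands earlier by 29 hours 48 minutes.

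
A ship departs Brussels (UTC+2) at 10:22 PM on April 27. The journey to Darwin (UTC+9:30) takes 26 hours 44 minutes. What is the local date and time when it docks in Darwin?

8:36 AM on April 29

Convert departure to UTC: 10:22 PM − 2:00 = 8:22 PM UTC on Apr 27.
Add 26 hours 44 minutes travel time → 11:06 PM UTC (Apr 28).
Darwin is UTC+9:30, so local arrival = 11:06 PM + 9:30 = 8:36 AM on Apr 29.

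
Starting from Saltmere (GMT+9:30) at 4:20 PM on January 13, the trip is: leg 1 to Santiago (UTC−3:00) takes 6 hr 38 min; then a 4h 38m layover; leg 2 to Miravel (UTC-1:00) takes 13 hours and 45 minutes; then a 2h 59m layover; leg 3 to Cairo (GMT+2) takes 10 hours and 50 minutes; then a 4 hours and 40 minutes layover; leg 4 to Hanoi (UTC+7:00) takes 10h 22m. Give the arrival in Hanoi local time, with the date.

7:42 PM on January 15

Convert departure to UTC: 4:20 PM − 9:30 = 6:50 AM UTC on Jan 13.
Add 6 hours 38 minutes leg 1 → 1:28 PM UTC.
Add 4 hours 38 minutes layover in Santiago → 6:06 PM UTC.
Add 13 hours 45 minutes leg 2 → 7:51 AM UTC (Jan 14).
Add 2 hours and 59 minutes layover in Miravel → 10:50 AM UTC.
Add 10 hours 50 minutes leg 3 → 9:40 PM UTC.
Add 4 hours 40 minutes layover in Cairo → 2:20 AM UTC (Jan 15).
Add 10 hours and 22 minutes leg 4 → 12:42 PM UTC.
Hanoi is UTC+7:00, so local arrival = 12:42 PM + 7:00 = 7:42 PM on Jan 15.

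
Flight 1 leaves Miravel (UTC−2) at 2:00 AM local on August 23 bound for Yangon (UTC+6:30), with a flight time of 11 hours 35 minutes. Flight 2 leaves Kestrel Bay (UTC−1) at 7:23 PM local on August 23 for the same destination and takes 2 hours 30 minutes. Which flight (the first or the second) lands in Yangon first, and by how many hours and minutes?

the first, by 7 hours 18 minutes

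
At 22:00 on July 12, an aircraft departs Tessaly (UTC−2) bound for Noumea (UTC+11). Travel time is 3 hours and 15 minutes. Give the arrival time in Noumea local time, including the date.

14:15 on July 13

Noumea is 13:00 ahead of Tessaly.
After 3 hours 15 minutes it is 01:15 (Jul 13) in Tessaly.
Shift by the zone difference: 01:15 + 13:00 = 14:15 on Jul 13 in Noumea.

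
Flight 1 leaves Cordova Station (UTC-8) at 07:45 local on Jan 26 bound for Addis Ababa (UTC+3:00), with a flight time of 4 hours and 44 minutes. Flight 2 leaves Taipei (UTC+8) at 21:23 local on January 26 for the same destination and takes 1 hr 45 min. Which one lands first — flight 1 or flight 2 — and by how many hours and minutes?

Flight 1 in UTC: 07:45 + 8:00 = 15:45 on Jan 26.
+4 hours 44 minutes → arrive 20:29 UTC on Jan 26.
Flight 2 in UTC: 21:23 − 8:00 = 13:23 on Jan 26.
+1 hour and 45 minutes → arrive 15:08 UTC on Jan 26.
Flight 2 lands earlier by 5 hours 21 minutes.

the second, by 5 hours 21 minutes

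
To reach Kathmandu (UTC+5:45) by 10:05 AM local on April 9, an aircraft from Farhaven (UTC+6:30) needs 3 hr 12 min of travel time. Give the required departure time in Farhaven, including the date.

7:38 AM on April 9

Target arrival in UTC: 10:05 AM − 5:45 = 4:20 AM on Apr 9.
Subtract 3 hours and 12 minutes → departure 1:08 AM UTC on Apr 9.
Farhaven is UTC+6:30: 1:08 AM + 6:30 = 7:38 AM on Apr 9.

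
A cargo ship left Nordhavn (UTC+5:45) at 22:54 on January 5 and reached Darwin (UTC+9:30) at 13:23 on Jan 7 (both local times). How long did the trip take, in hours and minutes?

Darwin is 3:45 ahead of Nordhavn.
Clock-face elapsed time (ignoring zones) is 38 hours 29 minutes.
Actual elapsed = 38 hours 29 minutes − 3:45 = 34 hours 44 minutes.

34 hours 44 minutes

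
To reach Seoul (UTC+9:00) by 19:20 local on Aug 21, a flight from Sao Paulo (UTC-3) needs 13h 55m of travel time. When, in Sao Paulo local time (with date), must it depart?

17:25 on August 20

Target arrival in UTC: 19:20 − 9:00 = 10:20 on Aug 21.
Subtract 13 hours 55 minutes → departure 20:25 UTC on Aug 20.
Sao Paulo is UTC−3:00: 20:25 − 3:00 = 17:25 on Aug 20.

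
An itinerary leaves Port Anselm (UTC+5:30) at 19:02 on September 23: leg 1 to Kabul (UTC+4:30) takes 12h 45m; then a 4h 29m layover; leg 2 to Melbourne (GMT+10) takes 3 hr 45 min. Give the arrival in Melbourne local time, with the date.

20:31 on September 24

Convert departure to UTC: 19:02 − 5:30 = 13:32 UTC on Sep 23.
Add 12 hours 45 minutes leg 1 → 02:17 UTC (Sep 24).
Add 4 hours 29 minutes layover in Kabul → 06:46 UTC.
Add 3 hours 45 minutes leg 2 → 10:31 UTC.
Melbourne is UTC+10:00, so local arrival = 10:31 + 10:00 = 20:31 on Sep 24.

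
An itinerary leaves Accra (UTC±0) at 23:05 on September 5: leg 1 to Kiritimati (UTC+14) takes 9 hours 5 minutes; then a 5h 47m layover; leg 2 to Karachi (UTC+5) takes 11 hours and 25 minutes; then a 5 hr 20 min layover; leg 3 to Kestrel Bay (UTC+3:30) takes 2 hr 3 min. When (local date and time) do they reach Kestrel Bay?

Accra is at UTC+0, so departure is already 23:05 UTC on Sep 5.
Add 9 hours 5 minutes leg 1 → 08:10 UTC (Sep 6).
Add 5 hours and 47 minutes layover in Kiritimati → 13:57 UTC.
Add 11 hours 25 minutes leg 2 → 01:22 UTC (Sep 7).
Add 5 hours and 20 minutes layover in Karachi → 06:42 UTC.
Add 2 hours and 3 minutes leg 3 → 08:45 UTC.
Kestrel Bay is UTC+3:30, so local arrival = 08:45 + 3:30 = 12:15 on Sep 7.

12:15 on September 7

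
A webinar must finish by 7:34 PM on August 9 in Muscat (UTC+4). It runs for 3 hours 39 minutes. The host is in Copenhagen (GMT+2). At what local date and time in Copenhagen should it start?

Target end time in UTC: 7:34 PM − 4:00 = 3:34 PM on Aug 9.
Subtract 3 hours and 39 minutes → start 11:55 AM UTC on Aug 9.
Copenhagen is UTC+2:00: 11:55 AM + 2:00 = 1:55 PM on Aug 9.

1:55 PM on Aug 9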